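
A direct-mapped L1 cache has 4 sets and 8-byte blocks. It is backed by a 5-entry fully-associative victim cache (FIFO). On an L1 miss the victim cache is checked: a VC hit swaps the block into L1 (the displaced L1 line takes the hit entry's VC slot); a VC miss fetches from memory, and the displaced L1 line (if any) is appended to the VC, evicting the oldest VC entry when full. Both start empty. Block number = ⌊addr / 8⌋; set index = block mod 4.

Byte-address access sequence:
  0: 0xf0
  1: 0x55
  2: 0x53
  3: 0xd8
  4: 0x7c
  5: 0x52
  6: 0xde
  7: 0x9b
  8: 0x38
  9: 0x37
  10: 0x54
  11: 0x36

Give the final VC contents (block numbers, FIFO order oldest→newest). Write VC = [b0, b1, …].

VC = [30, 15, 27, 19, 10]

  [0] addr=0xf0 blk=30 s=2: MISS | VC []
  [1] addr=0x55 blk=10 s=2: MISS | VC [30]
  [2] addr=0x53 blk=10 s=2: L1-HIT | VC [30]
  [3] addr=0xd8 blk=27 s=3: MISS | VC [30]
  [4] addr=0x7c blk=15 s=3: MISS | VC [30, 27]
  [5] addr=0x52 blk=10 s=2: L1-HIT | VC [30, 27]
  [6] addr=0xde blk=27 s=3: VC-HIT | VC [30, 15]
  [7] addr=0x9b blk=19 s=3: MISS | VC [30, 15, 27]
  [8] addr=0x38 blk=7 s=3: MISS | VC [30, 15, 27, 19]
  [9] addr=0x37 blk=6 s=2: MISS | VC [30, 15, 27, 19, 10]
  [10] addr=0x54 blk=10 s=2: VC-HIT | VC [30, 15, 27, 19, 6]
  [11] addr=0x36 blk=6 s=2: VC-HIT | VC [30, 15, 27, 19, 10]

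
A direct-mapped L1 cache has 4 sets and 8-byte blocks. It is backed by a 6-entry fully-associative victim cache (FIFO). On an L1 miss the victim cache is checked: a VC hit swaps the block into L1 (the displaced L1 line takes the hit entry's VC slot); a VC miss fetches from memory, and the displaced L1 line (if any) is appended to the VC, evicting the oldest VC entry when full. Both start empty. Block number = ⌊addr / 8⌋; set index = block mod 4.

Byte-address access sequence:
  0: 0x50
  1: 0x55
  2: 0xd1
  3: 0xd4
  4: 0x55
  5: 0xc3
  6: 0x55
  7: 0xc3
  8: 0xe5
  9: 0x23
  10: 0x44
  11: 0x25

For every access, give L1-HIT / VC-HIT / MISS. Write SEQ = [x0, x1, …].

SEQ = [MISS, L1-HIT, MISS, L1-HIT, VC-HIT, MISS, L1-HIT, L1-HIT, MISS, MISS, MISS, VC-HIT]

0: 0x50 (blk 10, set 2) → MISS  vc=[]
1: 0x55 (blk 10, set 2) → L1-HIT  vc=[]
2: 0xd1 (blk 26, set 2) → MISS  vc=[10]
3: 0xd4 (blk 26, set 2) → L1-HIT  vc=[10]
4: 0x55 (blk 10, set 2) → VC-HIT  vc=[26]
5: 0xc3 (blk 24, set 0) → MISS  vc=[26]
6: 0x55 (blk 10, set 2) → L1-HIT  vc=[26]
7: 0xc3 (blk 24, set 0) → L1-HIT  vc=[26]
8: 0xe5 (blk 28, set 0) → MISS  vc=[26, 24]
9: 0x23 (blk 4, set 0) → MISS  vc=[26, 24, 28]
10: 0x44 (blk 8, set 0) → MISS  vc=[26, 24, 28, 4]
11: 0x25 (blk 4, set 0) → VC-HIT  vc=[26, 24, 28, 8]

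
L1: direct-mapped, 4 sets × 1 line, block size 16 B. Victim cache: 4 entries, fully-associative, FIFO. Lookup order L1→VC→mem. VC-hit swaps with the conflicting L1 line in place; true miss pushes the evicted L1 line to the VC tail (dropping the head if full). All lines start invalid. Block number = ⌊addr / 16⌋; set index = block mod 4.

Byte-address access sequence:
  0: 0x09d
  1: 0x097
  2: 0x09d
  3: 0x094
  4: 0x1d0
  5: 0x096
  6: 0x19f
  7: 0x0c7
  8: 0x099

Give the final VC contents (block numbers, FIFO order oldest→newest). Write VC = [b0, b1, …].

0: 0x9d (blk 9, set 1) → MISS  vc=[]
1: 0x97 (blk 9, set 1) → L1-HIT  vc=[]
2: 0x9d (blk 9, set 1) → L1-HIT  vc=[]
3: 0x94 (blk 9, set 1) → L1-HIT  vc=[]
4: 0x1d0 (blk 29, set 1) → MISS  vc=[9]
5: 0x96 (blk 9, set 1) → VC-HIT  vc=[29]
6: 0x19f (blk 25, set 1) → MISS  vc=[29, 9]
7: 0xc7 (blk 12, set 0) → MISS  vc=[29, 9]
8: 0x99 (blk 9, set 1) → VC-HIT  vc=[29, 25]

VC = [29, 25]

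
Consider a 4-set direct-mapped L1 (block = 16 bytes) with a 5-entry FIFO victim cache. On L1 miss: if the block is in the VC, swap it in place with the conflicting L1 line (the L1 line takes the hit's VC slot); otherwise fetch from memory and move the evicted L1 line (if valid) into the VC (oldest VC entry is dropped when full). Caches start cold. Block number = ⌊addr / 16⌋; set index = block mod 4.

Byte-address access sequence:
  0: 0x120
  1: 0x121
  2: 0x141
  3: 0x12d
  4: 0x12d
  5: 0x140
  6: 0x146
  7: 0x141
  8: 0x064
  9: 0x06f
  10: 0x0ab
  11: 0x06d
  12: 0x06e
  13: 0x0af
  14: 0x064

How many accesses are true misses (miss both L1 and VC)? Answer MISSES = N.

0: 0x120 (blk 18, set 2) → MISS  vc=[]
1: 0x121 (blk 18, set 2) → L1-HIT  vc=[]
2: 0x141 (blk 20, set 0) → MISS  vc=[]
3: 0x12d (blk 18, set 2) → L1-HIT  vc=[]
4: 0x12d (blk 18, set 2) → L1-HIT  vc=[]
5: 0x140 (blk 20, set 0) → L1-HIT  vc=[]
6: 0x146 (blk 20, set 0) → L1-HIT  vc=[]
7: 0x141 (blk 20, set 0) → L1-HIT  vc=[]
8: 0x64 (blk 6, set 2) → MISS  vc=[18]
9: 0x6f (blk 6, set 2) → L1-HIT  vc=[18]
10: 0xab (blk 10, set 2) → MISS  vc=[18, 6]
11: 0x6d (blk 6, set 2) → VC-HIT  vc=[18, 10]
12: 0x6e (blk 6, set 2) → L1-HIT  vc=[18, 10]
13: 0xaf (blk 10, set 2) → VC-HIT  vc=[18, 6]
14: 0x64 (blk 6, set 2) → VC-HIT  vc=[18, 10]

MISSES = 4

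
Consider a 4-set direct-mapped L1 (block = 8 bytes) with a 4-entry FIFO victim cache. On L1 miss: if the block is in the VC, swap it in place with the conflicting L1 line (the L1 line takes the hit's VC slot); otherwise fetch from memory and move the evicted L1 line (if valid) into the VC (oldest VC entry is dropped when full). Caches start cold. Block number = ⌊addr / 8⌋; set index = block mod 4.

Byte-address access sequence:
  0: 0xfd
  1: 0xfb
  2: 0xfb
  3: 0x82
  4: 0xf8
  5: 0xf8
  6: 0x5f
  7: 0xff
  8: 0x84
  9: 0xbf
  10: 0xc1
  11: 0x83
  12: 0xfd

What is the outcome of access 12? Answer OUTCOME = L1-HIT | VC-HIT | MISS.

  [0] addr=0xfd blk=31 s=3: MISS | VC []
  [1] addr=0xfb blk=31 s=3: L1-HIT | VC []
  [2] addr=0xfb blk=31 s=3: L1-HIT | VC []
  [3] addr=0x82 blk=16 s=0: MISS | VC []
  [4] addr=0xf8 blk=31 s=3: L1-HIT | VC []
  [5] addr=0xf8 blk=31 s=3: L1-HIT | VC []
  [6] addr=0x5f blk=11 s=3: MISS | VC [31]
  [7] addr=0xff blk=31 s=3: VC-HIT | VC [11]
  [8] addr=0x84 blk=16 s=0: L1-HIT | VC [11]
  [9] addr=0xbf blk=23 s=3: MISS | VC [11, 31]
  [10] addr=0xc1 blk=24 s=0: MISS | VC [11, 31, 16]
  [11] addr=0x83 blk=16 s=0: VC-HIT | VC [11, 31, 24]
  [12] addr=0xfd blk=31 s=3: VC-HIT | VC [11, 23, 24]

OUTCOME = VC-HIT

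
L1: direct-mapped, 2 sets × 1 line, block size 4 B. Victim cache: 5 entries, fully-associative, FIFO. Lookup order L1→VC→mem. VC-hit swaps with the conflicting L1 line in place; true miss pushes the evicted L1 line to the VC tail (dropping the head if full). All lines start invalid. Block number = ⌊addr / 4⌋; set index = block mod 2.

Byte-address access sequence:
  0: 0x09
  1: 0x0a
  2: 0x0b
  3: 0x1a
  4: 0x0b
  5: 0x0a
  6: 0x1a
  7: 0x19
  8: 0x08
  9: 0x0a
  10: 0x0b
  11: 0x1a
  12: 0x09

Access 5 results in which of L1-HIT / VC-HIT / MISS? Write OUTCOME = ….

#0 0x9→b2/s0 MISS; vc=[]
#1 0xa→b2/s0 L1-HIT; vc=[]
#2 0xb→b2/s0 L1-HIT; vc=[]
#3 0x1a→b6/s0 MISS; vc=[2]
#4 0xb→b2/s0 VC-HIT; vc=[6]
#5 0xa→b2/s0 L1-HIT; vc=[6]
#6 0x1a→b6/s0 VC-HIT; vc=[2]
#7 0x19→b6/s0 L1-HIT; vc=[2]
#8 0x8→b2/s0 VC-HIT; vc=[6]
#9 0xa→b2/s0 L1-HIT; vc=[6]
#10 0xb→b2/s0 L1-HIT; vc=[6]
#11 0x1a→b6/s0 VC-HIT; vc=[2]
#12 0x9→b2/s0 VC-HIT; vc=[6]

OUTCOME = L1-HIT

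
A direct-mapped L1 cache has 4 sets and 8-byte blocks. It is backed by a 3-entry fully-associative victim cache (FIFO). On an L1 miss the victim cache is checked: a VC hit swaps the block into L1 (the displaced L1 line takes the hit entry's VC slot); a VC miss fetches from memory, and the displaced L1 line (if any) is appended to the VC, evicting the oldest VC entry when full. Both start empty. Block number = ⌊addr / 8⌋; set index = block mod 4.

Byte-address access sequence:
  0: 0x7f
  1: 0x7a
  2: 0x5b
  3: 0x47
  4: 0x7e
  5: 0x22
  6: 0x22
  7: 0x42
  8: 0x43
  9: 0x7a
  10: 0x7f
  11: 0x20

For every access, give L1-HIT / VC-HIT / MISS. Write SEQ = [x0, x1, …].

0: 0x7f (blk 15, set 3) → MISS  vc=[]
1: 0x7a (blk 15, set 3) → L1-HIT  vc=[]
2: 0x5b (blk 11, set 3) → MISS  vc=[15]
3: 0x47 (blk 8, set 0) → MISS  vc=[15]
4: 0x7e (blk 15, set 3) → VC-HIT  vc=[11]
5: 0x22 (blk 4, set 0) → MISS  vc=[11, 8]
6: 0x22 (blk 4, set 0) → L1-HIT  vc=[11, 8]
7: 0x42 (blk 8, set 0) → VC-HIT  vc=[11, 4]
8: 0x43 (blk 8, set 0) → L1-HIT  vc=[11, 4]
9: 0x7a (blk 15, set 3) → L1-HIT  vc=[11, 4]
10: 0x7f (blk 15, set 3) → L1-HIT  vc=[11, 4]
11: 0x20 (blk 4, set 0) → VC-HIT  vc=[11, 8]

SEQ = [MISS, L1-HIT, MISS, MISS, VC-HIT, MISS, L1-HIT, VC-HIT, L1-HIT, L1-HIT, L1-HIT, VC-HIT]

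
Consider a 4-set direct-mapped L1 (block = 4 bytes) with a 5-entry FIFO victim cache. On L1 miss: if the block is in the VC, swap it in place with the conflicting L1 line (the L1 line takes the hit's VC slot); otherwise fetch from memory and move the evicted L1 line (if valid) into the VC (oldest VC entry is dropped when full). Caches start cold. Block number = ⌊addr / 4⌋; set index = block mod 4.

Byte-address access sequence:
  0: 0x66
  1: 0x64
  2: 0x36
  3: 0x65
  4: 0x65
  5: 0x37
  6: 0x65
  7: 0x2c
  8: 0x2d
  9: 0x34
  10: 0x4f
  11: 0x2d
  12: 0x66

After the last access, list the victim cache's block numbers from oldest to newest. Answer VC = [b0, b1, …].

VC = [13, 19]

  [0] addr=0x66 blk=25 s=1: MISS | VC []
  [1] addr=0x64 blk=25 s=1: L1-HIT | VC []
  [2] addr=0x36 blk=13 s=1: MISS | VC [25]
  [3] addr=0x65 blk=25 s=1: VC-HIT | VC [13]
  [4] addr=0x65 blk=25 s=1: L1-HIT | VC [13]
  [5] addr=0x37 blk=13 s=1: VC-HIT | VC [25]
  [6] addr=0x65 blk=25 s=1: VC-HIT | VC [13]
  [7] addr=0x2c blk=11 s=3: MISS | VC [13]
  [8] addr=0x2d blk=11 s=3: L1-HIT | VC [13]
  [9] addr=0x34 blk=13 s=1: VC-HIT | VC [25]
  [10] addr=0x4f blk=19 s=3: MISS | VC [25, 11]
  [11] addr=0x2d blk=11 s=3: VC-HIT | VC [25, 19]
  [12] addr=0x66 blk=25 s=1: VC-HIT | VC [13, 19]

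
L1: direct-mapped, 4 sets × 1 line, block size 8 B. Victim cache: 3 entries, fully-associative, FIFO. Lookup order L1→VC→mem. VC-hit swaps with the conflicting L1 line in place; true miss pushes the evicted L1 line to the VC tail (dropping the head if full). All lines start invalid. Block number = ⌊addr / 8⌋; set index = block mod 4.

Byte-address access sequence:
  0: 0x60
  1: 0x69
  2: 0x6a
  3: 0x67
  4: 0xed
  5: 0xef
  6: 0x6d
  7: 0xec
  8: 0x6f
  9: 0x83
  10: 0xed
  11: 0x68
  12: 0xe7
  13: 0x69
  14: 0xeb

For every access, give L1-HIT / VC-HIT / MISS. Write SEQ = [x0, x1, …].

0: 0x60 (blk 12, set 0) → MISS  vc=[]
1: 0x69 (blk 13, set 1) → MISS  vc=[]
2: 0x6a (blk 13, set 1) → L1-HIT  vc=[]
3: 0x67 (blk 12, set 0) → L1-HIT  vc=[]
4: 0xed (blk 29, set 1) → MISS  vc=[13]
5: 0xef (blk 29, set 1) → L1-HIT  vc=[13]
6: 0x6d (blk 13, set 1) → VC-HIT  vc=[29]
7: 0xec (blk 29, set 1) → VC-HIT  vc=[13]
8: 0x6f (blk 13, set 1) → VC-HIT  vc=[29]
9: 0x83 (blk 16, set 0) → MISS  vc=[29, 12]
10: 0xed (blk 29, set 1) → VC-HIT  vc=[13, 12]
11: 0x68 (blk 13, set 1) → VC-HIT  vc=[29, 12]
12: 0xe7 (blk 28, set 0) → MISS  vc=[29, 12, 16]
13: 0x69 (blk 13, set 1) → L1-HIT  vc=[29, 12, 16]
14: 0xeb (blk 29, set 1) → VC-HIT  vc=[13, 12, 16]

SEQ = [MISS, MISS, L1-HIT, L1-HIT, MISS, L1-HIT, VC-HIT, VC-HIT, VC-HIT, MISS, VC-HIT, VC-HIT, MISS, L1-HIT, VC-HIT]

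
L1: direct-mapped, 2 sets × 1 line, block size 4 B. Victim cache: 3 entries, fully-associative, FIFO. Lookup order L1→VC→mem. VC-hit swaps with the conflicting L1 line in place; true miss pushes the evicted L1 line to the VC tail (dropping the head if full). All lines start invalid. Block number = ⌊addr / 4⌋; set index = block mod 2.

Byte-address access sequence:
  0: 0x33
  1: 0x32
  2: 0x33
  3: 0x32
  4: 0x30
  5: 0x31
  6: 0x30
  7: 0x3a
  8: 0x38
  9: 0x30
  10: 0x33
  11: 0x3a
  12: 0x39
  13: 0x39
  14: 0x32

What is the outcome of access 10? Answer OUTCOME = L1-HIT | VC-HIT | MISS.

#0 0x33→b12/s0 MISS; vc=[]
#1 0x32→b12/s0 L1-HIT; vc=[]
#2 0x33→b12/s0 L1-HIT; vc=[]
#3 0x32→b12/s0 L1-HIT; vc=[]
#4 0x30→b12/s0 L1-HIT; vc=[]
#5 0x31→b12/s0 L1-HIT; vc=[]
#6 0x30→b12/s0 L1-HIT; vc=[]
#7 0x3a→b14/s0 MISS; vc=[12]
#8 0x38→b14/s0 L1-HIT; vc=[12]
#9 0x30→b12/s0 VC-HIT; vc=[14]
#10 0x33→b12/s0 L1-HIT; vc=[14]
#11 0x3a→b14/s0 VC-HIT; vc=[12]
#12 0x39→b14/s0 L1-HIT; vc=[12]
#13 0x39→b14/s0 L1-HIT; vc=[12]
#14 0x32→b12/s0 VC-HIT; vc=[14]

OUTCOME = L1-HIT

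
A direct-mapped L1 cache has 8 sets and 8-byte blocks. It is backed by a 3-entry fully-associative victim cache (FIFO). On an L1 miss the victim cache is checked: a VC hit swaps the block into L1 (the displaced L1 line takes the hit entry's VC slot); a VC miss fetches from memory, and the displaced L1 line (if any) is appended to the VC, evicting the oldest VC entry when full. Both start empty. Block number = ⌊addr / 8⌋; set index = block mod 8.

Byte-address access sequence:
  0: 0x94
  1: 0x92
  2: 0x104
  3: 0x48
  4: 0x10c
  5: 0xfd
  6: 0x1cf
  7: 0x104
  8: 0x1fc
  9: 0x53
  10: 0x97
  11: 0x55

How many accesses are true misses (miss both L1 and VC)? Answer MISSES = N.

0: 0x94 (blk 18, set 2) → MISS  vc=[]
1: 0x92 (blk 18, set 2) → L1-HIT  vc=[]
2: 0x104 (blk 32, set 0) → MISS  vc=[]
3: 0x48 (blk 9, set 1) → MISS  vc=[]
4: 0x10c (blk 33, set 1) → MISS  vc=[9]
5: 0xfd (blk 31, set 7) → MISS  vc=[9]
6: 0x1cf (blk 57, set 1) → MISS  vc=[9, 33]
7: 0x104 (blk 32, set 0) → L1-HIT  vc=[9, 33]
8: 0x1fc (blk 63, set 7) → MISS  vc=[9, 33, 31]
9: 0x53 (blk 10, set 2) → MISS  vc=[33, 31, 18]
10: 0x97 (blk 18, set 2) → VC-HIT  vc=[33, 31, 10]
11: 0x55 (blk 10, set 2) → VC-HIT  vc=[33, 31, 18]

MISSES = 8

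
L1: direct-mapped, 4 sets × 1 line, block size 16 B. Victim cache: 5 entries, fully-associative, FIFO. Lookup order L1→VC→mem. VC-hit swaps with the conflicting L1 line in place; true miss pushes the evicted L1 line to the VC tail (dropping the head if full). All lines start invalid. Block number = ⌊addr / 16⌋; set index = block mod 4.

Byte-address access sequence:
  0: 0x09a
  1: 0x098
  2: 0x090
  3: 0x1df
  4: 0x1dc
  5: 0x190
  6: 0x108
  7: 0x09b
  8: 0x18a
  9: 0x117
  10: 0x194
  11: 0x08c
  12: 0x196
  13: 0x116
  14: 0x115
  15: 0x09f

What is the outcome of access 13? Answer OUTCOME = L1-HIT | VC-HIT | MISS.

#0 0x9a→b9/s1 MISS; vc=[]
#1 0x98→b9/s1 L1-HIT; vc=[]
#2 0x90→b9/s1 L1-HIT; vc=[]
#3 0x1df→b29/s1 MISS; vc=[9]
#4 0x1dc→b29/s1 L1-HIT; vc=[9]
#5 0x190→b25/s1 MISS; vc=[9,29]
#6 0x108→b16/s0 MISS; vc=[9,29]
#7 0x9b→b9/s1 VC-HIT; vc=[25,29]
#8 0x18a→b24/s0 MISS; vc=[25,29,16]
#9 0x117→b17/s1 MISS; vc=[25,29,16,9]
#10 0x194→b25/s1 VC-HIT; vc=[17,29,16,9]
#11 0x8c→b8/s0 MISS; vc=[17,29,16,9,24]
#12 0x196→b25/s1 L1-HIT; vc=[17,29,16,9,24]
#13 0x116→b17/s1 VC-HIT; vc=[25,29,16,9,24]
#14 0x115→b17/s1 L1-HIT; vc=[25,29,16,9,24]
#15 0x9f→b9/s1 VC-HIT; vc=[25,29,16,17,24]

OUTCOME = VC-HIT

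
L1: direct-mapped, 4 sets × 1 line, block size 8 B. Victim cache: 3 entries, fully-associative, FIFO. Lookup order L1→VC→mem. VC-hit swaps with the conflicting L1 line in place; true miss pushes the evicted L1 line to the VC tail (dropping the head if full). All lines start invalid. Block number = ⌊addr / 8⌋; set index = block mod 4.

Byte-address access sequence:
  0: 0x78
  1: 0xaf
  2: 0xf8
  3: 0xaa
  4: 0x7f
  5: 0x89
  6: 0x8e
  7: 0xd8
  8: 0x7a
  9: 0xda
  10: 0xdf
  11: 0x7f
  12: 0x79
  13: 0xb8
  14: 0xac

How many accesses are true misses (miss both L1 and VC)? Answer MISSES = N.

MISSES = 6

0: 0x78 (blk 15, set 3) → MISS  vc=[]
1: 0xaf (blk 21, set 1) → MISS  vc=[]
2: 0xf8 (blk 31, set 3) → MISS  vc=[15]
3: 0xaa (blk 21, set 1) → L1-HIT  vc=[15]
4: 0x7f (blk 15, set 3) → VC-HIT  vc=[31]
5: 0x89 (blk 17, set 1) → MISS  vc=[31, 21]
6: 0x8e (blk 17, set 1) → L1-HIT  vc=[31, 21]
7: 0xd8 (blk 27, set 3) → MISS  vc=[31, 21, 15]
8: 0x7a (blk 15, set 3) → VC-HIT  vc=[31, 21, 27]
9: 0xda (blk 27, set 3) → VC-HIT  vc=[31, 21, 15]
10: 0xdf (blk 27, set 3) → L1-HIT  vc=[31, 21, 15]
11: 0x7f (blk 15, set 3) → VC-HIT  vc=[31, 21, 27]
12: 0x79 (blk 15, set 3) → L1-HIT  vc=[31, 21, 27]
13: 0xb8 (blk 23, set 3) → MISS  vc=[21, 27, 15]
14: 0xac (blk 21, set 1) → VC-HIT  vc=[17, 27, 15]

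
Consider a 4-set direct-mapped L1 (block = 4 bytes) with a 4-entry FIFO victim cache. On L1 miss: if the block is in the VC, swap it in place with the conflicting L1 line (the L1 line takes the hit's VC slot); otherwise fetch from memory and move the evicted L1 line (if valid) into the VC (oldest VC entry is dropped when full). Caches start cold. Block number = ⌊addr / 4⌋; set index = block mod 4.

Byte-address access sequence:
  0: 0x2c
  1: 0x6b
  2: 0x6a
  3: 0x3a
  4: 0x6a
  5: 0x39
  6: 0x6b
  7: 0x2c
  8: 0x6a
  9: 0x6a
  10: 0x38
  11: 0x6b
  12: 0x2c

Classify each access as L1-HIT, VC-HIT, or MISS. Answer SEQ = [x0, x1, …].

  [0] addr=0x2c blk=11 s=3: MISS | VC []
  [1] addr=0x6b blk=26 s=2: MISS | VC []
  [2] addr=0x6a blk=26 s=2: L1-HIT | VC []
  [3] addr=0x3a blk=14 s=2: MISS | VC [26]
  [4] addr=0x6a blk=26 s=2: VC-HIT | VC [14]
  [5] addr=0x39 blk=14 s=2: VC-HIT | VC [26]
  [6] addr=0x6b blk=26 s=2: VC-HIT | VC [14]
  [7] addr=0x2c blk=11 s=3: L1-HIT | VC [14]
  [8] addr=0x6a blk=26 s=2: L1-HIT | VC [14]
  [9] addr=0x6a blk=26 s=2: L1-HIT | VC [14]
  [10] addr=0x38 blk=14 s=2: VC-HIT | VC [26]
  [11] addr=0x6b blk=26 s=2: VC-HIT | VC [14]
  [12] addr=0x2c blk=11 s=3: L1-HIT | VC [14]

SEQ = [MISS, MISS, L1-HIT, MISS, VC-HIT, VC-HIT, VC-HIT, L1-HIT, L1-HIT, L1-HIT, VC-HIT, VC-HIT, L1-HIT]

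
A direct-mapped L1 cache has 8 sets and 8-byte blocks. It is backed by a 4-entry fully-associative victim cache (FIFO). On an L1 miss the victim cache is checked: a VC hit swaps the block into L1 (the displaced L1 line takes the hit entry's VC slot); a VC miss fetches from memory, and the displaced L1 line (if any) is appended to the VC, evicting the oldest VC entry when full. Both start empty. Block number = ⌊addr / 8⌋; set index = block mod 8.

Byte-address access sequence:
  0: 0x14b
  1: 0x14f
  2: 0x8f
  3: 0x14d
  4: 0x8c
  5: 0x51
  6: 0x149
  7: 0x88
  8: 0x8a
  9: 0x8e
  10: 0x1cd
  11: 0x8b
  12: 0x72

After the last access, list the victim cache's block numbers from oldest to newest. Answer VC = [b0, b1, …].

VC = [41, 57]

  [0] addr=0x14b blk=41 s=1: MISS | VC []
  [1] addr=0x14f blk=41 s=1: L1-HIT | VC []
  [2] addr=0x8f blk=17 s=1: MISS | VC [41]
  [3] addr=0x14d blk=41 s=1: VC-HIT | VC [17]
  [4] addr=0x8c blk=17 s=1: VC-HIT | VC [41]
  [5] addr=0x51 blk=10 s=2: MISS | VC [41]
  [6] addr=0x149 blk=41 s=1: VC-HIT | VC [17]
  [7] addr=0x88 blk=17 s=1: VC-HIT | VC [41]
  [8] addr=0x8a blk=17 s=1: L1-HIT | VC [41]
  [9] addr=0x8e blk=17 s=1: L1-HIT | VC [41]
  [10] addr=0x1cd blk=57 s=1: MISS | VC [41, 17]
  [11] addr=0x8b blk=17 s=1: VC-HIT | VC [41, 57]
  [12] addr=0x72 blk=14 s=6: MISS | VC [41, 57]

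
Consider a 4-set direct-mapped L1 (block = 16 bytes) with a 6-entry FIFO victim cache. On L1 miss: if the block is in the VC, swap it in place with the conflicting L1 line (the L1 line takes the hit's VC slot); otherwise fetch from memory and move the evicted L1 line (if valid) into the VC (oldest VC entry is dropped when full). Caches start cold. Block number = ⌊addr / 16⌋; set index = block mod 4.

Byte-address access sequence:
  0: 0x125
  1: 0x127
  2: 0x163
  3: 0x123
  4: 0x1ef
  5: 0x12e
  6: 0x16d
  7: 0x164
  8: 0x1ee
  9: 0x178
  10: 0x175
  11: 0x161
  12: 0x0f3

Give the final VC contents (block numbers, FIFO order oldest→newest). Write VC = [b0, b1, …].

0: 0x125 (blk 18, set 2) → MISS  vc=[]
1: 0x127 (blk 18, set 2) → L1-HIT  vc=[]
2: 0x163 (blk 22, set 2) → MISS  vc=[18]
3: 0x123 (blk 18, set 2) → VC-HIT  vc=[22]
4: 0x1ef (blk 30, set 2) → MISS  vc=[22, 18]
5: 0x12e (blk 18, set 2) → VC-HIT  vc=[22, 30]
6: 0x16d (blk 22, set 2) → VC-HIT  vc=[18, 30]
7: 0x164 (blk 22, set 2) → L1-HIT  vc=[18, 30]
8: 0x1ee (blk 30, set 2) → VC-HIT  vc=[18, 22]
9: 0x178 (blk 23, set 3) → MISS  vc=[18, 22]
10: 0x175 (blk 23, set 3) → L1-HIT  vc=[18, 22]
11: 0x161 (blk 22, set 2) → VC-HIT  vc=[18, 30]
12: 0xf3 (blk 15, set 3) → MISS  vc=[18, 30, 23]

VC = [18, 30, 23]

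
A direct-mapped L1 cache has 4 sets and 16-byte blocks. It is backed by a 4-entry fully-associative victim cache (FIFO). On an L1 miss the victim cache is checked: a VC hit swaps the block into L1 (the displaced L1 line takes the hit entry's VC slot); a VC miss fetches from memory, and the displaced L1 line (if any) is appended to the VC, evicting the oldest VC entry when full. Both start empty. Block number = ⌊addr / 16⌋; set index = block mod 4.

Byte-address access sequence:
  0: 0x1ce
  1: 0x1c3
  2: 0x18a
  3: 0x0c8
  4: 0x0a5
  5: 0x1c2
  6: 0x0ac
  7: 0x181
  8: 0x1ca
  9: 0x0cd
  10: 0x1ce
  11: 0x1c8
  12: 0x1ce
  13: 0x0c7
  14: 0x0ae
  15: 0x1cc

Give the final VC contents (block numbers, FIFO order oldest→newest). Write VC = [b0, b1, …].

VC = [12, 24]

0: 0x1ce (blk 28, set 0) → MISS  vc=[]
1: 0x1c3 (blk 28, set 0) → L1-HIT  vc=[]
2: 0x18a (blk 24, set 0) → MISS  vc=[28]
3: 0xc8 (blk 12, set 0) → MISS  vc=[28, 24]
4: 0xa5 (blk 10, set 2) → MISS  vc=[28, 24]
5: 0x1c2 (blk 28, set 0) → VC-HIT  vc=[12, 24]
6: 0xac (blk 10, set 2) → L1-HIT  vc=[12, 24]
7: 0x181 (blk 24, set 0) → VC-HIT  vc=[12, 28]
8: 0x1ca (blk 28, set 0) → VC-HIT  vc=[12, 24]
9: 0xcd (blk 12, set 0) → VC-HIT  vc=[28, 24]
10: 0x1ce (blk 28, set 0) → VC-HIT  vc=[12, 24]
11: 0x1c8 (blk 28, set 0) → L1-HIT  vc=[12, 24]
12: 0x1ce (blk 28, set 0) → L1-HIT  vc=[12, 24]
13: 0xc7 (blk 12, set 0) → VC-HIT  vc=[28, 24]
14: 0xae (blk 10, set 2) → L1-HIT  vc=[28, 24]
15: 0x1cc (blk 28, set 0) → VC-HIT  vc=[12, 24]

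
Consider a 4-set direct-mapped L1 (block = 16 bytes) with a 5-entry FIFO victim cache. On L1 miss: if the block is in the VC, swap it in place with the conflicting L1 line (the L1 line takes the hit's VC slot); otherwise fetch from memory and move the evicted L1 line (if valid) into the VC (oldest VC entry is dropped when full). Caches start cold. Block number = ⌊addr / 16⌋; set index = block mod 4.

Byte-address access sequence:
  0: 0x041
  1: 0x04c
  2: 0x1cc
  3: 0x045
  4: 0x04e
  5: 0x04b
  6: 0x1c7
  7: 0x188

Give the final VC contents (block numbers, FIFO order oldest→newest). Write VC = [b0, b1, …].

VC = [4, 28]

  [0] addr=0x41 blk=4 s=0: MISS | VC []
  [1] addr=0x4c blk=4 s=0: L1-HIT | VC []
  [2] addr=0x1cc blk=28 s=0: MISS | VC [4]
  [3] addr=0x45 blk=4 s=0: VC-HIT | VC [28]
  [4] addr=0x4e blk=4 s=0: L1-HIT | VC [28]
  [5] addr=0x4b blk=4 s=0: L1-HIT | VC [28]
  [6] addr=0x1c7 blk=28 s=0: VC-HIT | VC [4]
  [7] addr=0x188 blk=24 s=0: MISS | VC [4, 28]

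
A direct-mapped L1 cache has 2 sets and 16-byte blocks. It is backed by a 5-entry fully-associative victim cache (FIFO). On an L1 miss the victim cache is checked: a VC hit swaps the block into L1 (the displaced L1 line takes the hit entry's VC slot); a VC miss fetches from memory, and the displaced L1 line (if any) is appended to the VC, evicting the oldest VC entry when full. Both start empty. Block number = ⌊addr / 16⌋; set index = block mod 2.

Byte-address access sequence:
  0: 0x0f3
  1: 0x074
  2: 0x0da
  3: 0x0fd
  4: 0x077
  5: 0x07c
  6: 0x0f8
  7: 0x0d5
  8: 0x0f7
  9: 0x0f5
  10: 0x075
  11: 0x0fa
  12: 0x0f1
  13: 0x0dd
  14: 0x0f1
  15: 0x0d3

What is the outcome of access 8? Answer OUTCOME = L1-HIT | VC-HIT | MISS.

OUTCOME = VC-HIT

#0 0xf3→b15/s1 MISS; vc=[]
#1 0x74→b7/s1 MISS; vc=[15]
#2 0xda→b13/s1 MISS; vc=[15,7]
#3 0xfd→b15/s1 VC-HIT; vc=[13,7]
#4 0x77→b7/s1 VC-HIT; vc=[13,15]
#5 0x7c→b7/s1 L1-HIT; vc=[13,15]
#6 0xf8→b15/s1 VC-HIT; vc=[13,7]
#7 0xd5→b13/s1 VC-HIT; vc=[15,7]
#8 0xf7→b15/s1 VC-HIT; vc=[13,7]
#9 0xf5→b15/s1 L1-HIT; vc=[13,7]
#10 0x75→b7/s1 VC-HIT; vc=[13,15]
#11 0xfa→b15/s1 VC-HIT; vc=[13,7]
#12 0xf1→b15/s1 L1-HIT; vc=[13,7]
#13 0xdd→b13/s1 VC-HIT; vc=[15,7]
#14 0xf1→b15/s1 VC-HIT; vc=[13,7]
#15 0xd3→b13/s1 VC-HIT; vc=[15,7]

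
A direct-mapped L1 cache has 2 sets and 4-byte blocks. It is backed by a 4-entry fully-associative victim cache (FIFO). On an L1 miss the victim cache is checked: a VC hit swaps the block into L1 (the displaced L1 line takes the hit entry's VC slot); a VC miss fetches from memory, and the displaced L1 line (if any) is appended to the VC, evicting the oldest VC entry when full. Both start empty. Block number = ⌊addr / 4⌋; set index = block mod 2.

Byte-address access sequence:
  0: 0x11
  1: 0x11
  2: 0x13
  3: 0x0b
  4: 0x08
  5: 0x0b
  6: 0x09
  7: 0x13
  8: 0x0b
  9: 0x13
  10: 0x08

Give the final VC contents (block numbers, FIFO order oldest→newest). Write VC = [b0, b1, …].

VC = [4]

0: 0x11 (blk 4, set 0) → MISS  vc=[]
1: 0x11 (blk 4, set 0) → L1-HIT  vc=[]
2: 0x13 (blk 4, set 0) → L1-HIT  vc=[]
3: 0xb (blk 2, set 0) → MISS  vc=[4]
4: 0x8 (blk 2, set 0) → L1-HIT  vc=[4]
5: 0xb (blk 2, set 0) → L1-HIT  vc=[4]
6: 0x9 (blk 2, set 0) → L1-HIT  vc=[4]
7: 0x13 (blk 4, set 0) → VC-HIT  vc=[2]
8: 0xb (blk 2, set 0) → VC-HIT  vc=[4]
9: 0x13 (blk 4, set 0) → VC-HIT  vc=[2]
10: 0x8 (blk 2, set 0) → VC-HIT  vc=[4]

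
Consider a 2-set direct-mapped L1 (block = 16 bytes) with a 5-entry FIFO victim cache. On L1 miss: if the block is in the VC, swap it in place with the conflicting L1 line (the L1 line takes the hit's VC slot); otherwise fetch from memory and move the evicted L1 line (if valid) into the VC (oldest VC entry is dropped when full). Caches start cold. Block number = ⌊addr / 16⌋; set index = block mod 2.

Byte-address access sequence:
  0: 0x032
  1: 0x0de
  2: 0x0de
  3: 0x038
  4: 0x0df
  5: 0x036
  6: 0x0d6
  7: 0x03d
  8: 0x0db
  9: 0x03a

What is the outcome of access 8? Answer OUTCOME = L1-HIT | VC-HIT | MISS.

#0 0x32→b3/s1 MISS; vc=[]
#1 0xde→b13/s1 MISS; vc=[3]
#2 0xde→b13/s1 L1-HIT; vc=[3]
#3 0x38→b3/s1 VC-HIT; vc=[13]
#4 0xdf→b13/s1 VC-HIT; vc=[3]
#5 0x36→b3/s1 VC-HIT; vc=[13]
#6 0xd6→b13/s1 VC-HIT; vc=[3]
#7 0x3d→b3/s1 VC-HIT; vc=[13]
#8 0xdb→b13/s1 VC-HIT; vc=[3]
#9 0x3a→b3/s1 VC-HIT; vc=[13]

OUTCOME = VC-HIT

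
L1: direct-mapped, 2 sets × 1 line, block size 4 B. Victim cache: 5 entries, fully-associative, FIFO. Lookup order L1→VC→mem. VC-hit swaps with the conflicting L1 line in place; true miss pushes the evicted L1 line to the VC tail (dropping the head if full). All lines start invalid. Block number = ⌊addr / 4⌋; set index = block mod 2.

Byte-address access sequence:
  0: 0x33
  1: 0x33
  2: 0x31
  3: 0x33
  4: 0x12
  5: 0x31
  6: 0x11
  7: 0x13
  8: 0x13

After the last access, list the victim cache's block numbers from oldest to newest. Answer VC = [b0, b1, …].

VC = [12]

0: 0x33 (blk 12, set 0) → MISS  vc=[]
1: 0x33 (blk 12, set 0) → L1-HIT  vc=[]
2: 0x31 (blk 12, set 0) → L1-HIT  vc=[]
3: 0x33 (blk 12, set 0) → L1-HIT  vc=[]
4: 0x12 (blk 4, set 0) → MISS  vc=[12]
5: 0x31 (blk 12, set 0) → VC-HIT  vc=[4]
6: 0x11 (blk 4, set 0) → VC-HIT  vc=[12]
7: 0x13 (blk 4, set 0) → L1-HIT  vc=[12]
8: 0x13 (blk 4, set 0) → L1-HIT  vc=[12]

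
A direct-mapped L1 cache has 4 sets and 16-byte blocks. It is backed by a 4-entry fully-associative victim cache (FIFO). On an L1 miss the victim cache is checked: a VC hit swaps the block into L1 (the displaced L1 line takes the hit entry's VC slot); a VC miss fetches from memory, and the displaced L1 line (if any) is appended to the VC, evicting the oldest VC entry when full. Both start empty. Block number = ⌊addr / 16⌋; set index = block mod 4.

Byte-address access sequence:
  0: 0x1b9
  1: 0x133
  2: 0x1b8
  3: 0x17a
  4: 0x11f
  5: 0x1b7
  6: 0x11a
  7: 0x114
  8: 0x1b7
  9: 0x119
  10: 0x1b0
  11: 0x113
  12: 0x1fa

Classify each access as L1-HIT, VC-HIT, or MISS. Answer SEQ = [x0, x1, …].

SEQ = [MISS, MISS, VC-HIT, MISS, MISS, VC-HIT, L1-HIT, L1-HIT, L1-HIT, L1-HIT, L1-HIT, L1-HIT, MISS]

0: 0x1b9 (blk 27, set 3) → MISS  vc=[]
1: 0x133 (blk 19, set 3) → MISS  vc=[27]
2: 0x1b8 (blk 27, set 3) → VC-HIT  vc=[19]
3: 0x17a (blk 23, set 3) → MISS  vc=[19, 27]
4: 0x11f (blk 17, set 1) → MISS  vc=[19, 27]
5: 0x1b7 (blk 27, set 3) → VC-HIT  vc=[19, 23]
6: 0x11a (blk 17, set 1) → L1-HIT  vc=[19, 23]
7: 0x114 (blk 17, set 1) → L1-HIT  vc=[19, 23]
8: 0x1b7 (blk 27, set 3) → L1-HIT  vc=[19, 23]
9: 0x119 (blk 17, set 1) → L1-HIT  vc=[19, 23]
10: 0x1b0 (blk 27, set 3) → L1-HIT  vc=[19, 23]
11: 0x113 (blk 17, set 1) → L1-HIT  vc=[19, 23]
12: 0x1fa (blk 31, set 3) → MISS  vc=[19, 23, 27]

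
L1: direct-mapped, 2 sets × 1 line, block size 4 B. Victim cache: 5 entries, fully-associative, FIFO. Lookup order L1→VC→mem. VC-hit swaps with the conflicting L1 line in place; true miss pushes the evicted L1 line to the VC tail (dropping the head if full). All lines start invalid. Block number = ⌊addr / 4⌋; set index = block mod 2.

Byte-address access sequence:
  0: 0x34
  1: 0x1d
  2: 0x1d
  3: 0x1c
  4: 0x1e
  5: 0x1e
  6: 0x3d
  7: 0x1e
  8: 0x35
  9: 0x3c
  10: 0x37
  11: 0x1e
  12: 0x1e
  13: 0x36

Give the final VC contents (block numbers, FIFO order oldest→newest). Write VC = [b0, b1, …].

VC = [7, 15]

0: 0x34 (blk 13, set 1) → MISS  vc=[]
1: 0x1d (blk 7, set 1) → MISS  vc=[13]
2: 0x1d (blk 7, set 1) → L1-HIT  vc=[13]
3: 0x1c (blk 7, set 1) → L1-HIT  vc=[13]
4: 0x1e (blk 7, set 1) → L1-HIT  vc=[13]
5: 0x1e (blk 7, set 1) → L1-HIT  vc=[13]
6: 0x3d (blk 15, set 1) → MISS  vc=[13, 7]
7: 0x1e (blk 7, set 1) → VC-HIT  vc=[13, 15]
8: 0x35 (blk 13, set 1) → VC-HIT  vc=[7, 15]
9: 0x3c (blk 15, set 1) → VC-HIT  vc=[7, 13]
10: 0x37 (blk 13, set 1) → VC-HIT  vc=[7, 15]
11: 0x1e (blk 7, set 1) → VC-HIT  vc=[13, 15]
12: 0x1e (blk 7, set 1) → L1-HIT  vc=[13, 15]
13: 0x36 (blk 13, set 1) → VC-HIT  vc=[7, 15]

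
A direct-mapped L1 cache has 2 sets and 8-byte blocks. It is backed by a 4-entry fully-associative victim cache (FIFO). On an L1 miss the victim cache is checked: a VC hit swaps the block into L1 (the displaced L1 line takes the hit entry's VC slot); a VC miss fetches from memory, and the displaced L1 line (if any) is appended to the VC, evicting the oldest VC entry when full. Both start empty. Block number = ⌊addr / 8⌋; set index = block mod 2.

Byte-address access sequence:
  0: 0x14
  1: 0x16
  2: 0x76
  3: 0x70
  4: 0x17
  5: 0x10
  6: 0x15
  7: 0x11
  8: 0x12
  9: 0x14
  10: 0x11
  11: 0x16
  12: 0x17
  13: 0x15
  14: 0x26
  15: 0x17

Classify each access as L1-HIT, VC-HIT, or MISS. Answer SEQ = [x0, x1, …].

SEQ = [MISS, L1-HIT, MISS, L1-HIT, VC-HIT, L1-HIT, L1-HIT, L1-HIT, L1-HIT, L1-HIT, L1-HIT, L1-HIT, L1-HIT, L1-HIT, MISS, VC-HIT]

#0 0x14→b2/s0 MISS; vc=[]
#1 0x16→b2/s0 L1-HIT; vc=[]
#2 0x76→b14/s0 MISS; vc=[2]
#3 0x70→b14/s0 L1-HIT; vc=[2]
#4 0x17→b2/s0 VC-HIT; vc=[14]
#5 0x10→b2/s0 L1-HIT; vc=[14]
#6 0x15→b2/s0 L1-HIT; vc=[14]
#7 0x11→b2/s0 L1-HIT; vc=[14]
#8 0x12→b2/s0 L1-HIT; vc=[14]
#9 0x14→b2/s0 L1-HIT; vc=[14]
#10 0x11→b2/s0 L1-HIT; vc=[14]
#11 0x16→b2/s0 L1-HIT; vc=[14]
#12 0x17→b2/s0 L1-HIT; vc=[14]
#13 0x15→b2/s0 L1-HIT; vc=[14]
#14 0x26→b4/s0 MISS; vc=[14,2]
#15 0x17→b2/s0 VC-HIT; vc=[14,4]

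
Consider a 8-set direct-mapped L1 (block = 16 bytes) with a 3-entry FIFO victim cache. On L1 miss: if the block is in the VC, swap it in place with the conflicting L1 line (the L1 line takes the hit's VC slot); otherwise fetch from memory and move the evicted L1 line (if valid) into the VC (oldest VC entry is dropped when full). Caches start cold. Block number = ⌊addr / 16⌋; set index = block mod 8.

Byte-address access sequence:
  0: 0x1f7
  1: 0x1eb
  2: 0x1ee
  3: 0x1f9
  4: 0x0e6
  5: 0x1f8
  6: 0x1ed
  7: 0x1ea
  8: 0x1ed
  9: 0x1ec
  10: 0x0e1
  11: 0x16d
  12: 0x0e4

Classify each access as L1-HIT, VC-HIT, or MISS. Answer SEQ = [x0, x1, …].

#0 0x1f7→b31/s7 MISS; vc=[]
#1 0x1eb→b30/s6 MISS; vc=[]
#2 0x1ee→b30/s6 L1-HIT; vc=[]
#3 0x1f9→b31/s7 L1-HIT; vc=[]
#4 0xe6→b14/s6 MISS; vc=[30]
#5 0x1f8→b31/s7 L1-HIT; vc=[30]
#6 0x1ed→b30/s6 VC-HIT; vc=[14]
#7 0x1ea→b30/s6 L1-HIT; vc=[14]
#8 0x1ed→b30/s6 L1-HIT; vc=[14]
#9 0x1ec→b30/s6 L1-HIT; vc=[14]
#10 0xe1→b14/s6 VC-HIT; vc=[30]
#11 0x16d→b22/s6 MISS; vc=[30,14]
#12 0xe4→b14/s6 VC-HIT; vc=[30,22]

SEQ = [MISS, MISS, L1-HIT, L1-HIT, MISS, L1-HIT, VC-HIT, L1-HIT, L1-HIT, L1-HIT, VC-HIT, MISS, VC-HIT]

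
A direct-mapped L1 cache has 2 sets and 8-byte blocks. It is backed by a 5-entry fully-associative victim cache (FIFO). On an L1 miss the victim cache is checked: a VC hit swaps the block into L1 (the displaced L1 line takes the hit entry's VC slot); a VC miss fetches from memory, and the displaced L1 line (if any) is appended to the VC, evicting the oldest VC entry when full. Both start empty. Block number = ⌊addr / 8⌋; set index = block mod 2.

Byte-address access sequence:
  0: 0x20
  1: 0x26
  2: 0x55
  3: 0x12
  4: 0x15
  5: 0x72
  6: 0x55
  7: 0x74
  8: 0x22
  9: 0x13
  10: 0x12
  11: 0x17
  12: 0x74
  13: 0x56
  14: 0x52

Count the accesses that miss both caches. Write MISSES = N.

0: 0x20 (blk 4, set 0) → MISS  vc=[]
1: 0x26 (blk 4, set 0) → L1-HIT  vc=[]
2: 0x55 (blk 10, set 0) → MISS  vc=[4]
3: 0x12 (blk 2, set 0) → MISS  vc=[4, 10]
4: 0x15 (blk 2, set 0) → L1-HIT  vc=[4, 10]
5: 0x72 (blk 14, set 0) → MISS  vc=[4, 10, 2]
6: 0x55 (blk 10, set 0) → VC-HIT  vc=[4, 14, 2]
7: 0x74 (blk 14, set 0) → VC-HIT  vc=[4, 10, 2]
8: 0x22 (blk 4, set 0) → VC-HIT  vc=[14, 10, 2]
9: 0x13 (blk 2, set 0) → VC-HIT  vc=[14, 10, 4]
10: 0x12 (blk 2, set 0) → L1-HIT  vc=[14, 10, 4]
11: 0x17 (blk 2, set 0) → L1-HIT  vc=[14, 10, 4]
12: 0x74 (blk 14, set 0) → VC-HIT  vc=[2, 10, 4]
13: 0x56 (blk 10, set 0) → VC-HIT  vc=[2, 14, 4]
14: 0x52 (blk 10, set 0) → L1-HIT  vc=[2, 14, 4]

MISSES = 4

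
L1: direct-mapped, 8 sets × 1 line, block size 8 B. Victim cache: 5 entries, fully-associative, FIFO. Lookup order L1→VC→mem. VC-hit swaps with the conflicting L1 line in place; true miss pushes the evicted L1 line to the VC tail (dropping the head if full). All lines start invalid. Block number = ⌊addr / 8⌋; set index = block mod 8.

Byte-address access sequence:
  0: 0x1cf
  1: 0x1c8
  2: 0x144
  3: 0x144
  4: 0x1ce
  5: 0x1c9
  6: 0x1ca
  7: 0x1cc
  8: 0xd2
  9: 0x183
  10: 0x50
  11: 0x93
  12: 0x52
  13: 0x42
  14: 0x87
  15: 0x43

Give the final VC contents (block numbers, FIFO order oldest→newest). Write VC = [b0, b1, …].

  [0] addr=0x1cf blk=57 s=1: MISS | VC []
  [1] addr=0x1c8 blk=57 s=1: L1-HIT | VC []
  [2] addr=0x144 blk=40 s=0: MISS | VC []
  [3] addr=0x144 blk=40 s=0: L1-HIT | VC []
  [4] addr=0x1ce blk=57 s=1: L1-HIT | VC []
  [5] addr=0x1c9 blk=57 s=1: L1-HIT | VC []
  [6] addr=0x1ca blk=57 s=1: L1-HIT | VC []
  [7] addr=0x1cc blk=57 s=1: L1-HIT | VC []
  [8] addr=0xd2 blk=26 s=2: MISS | VC []
  [9] addr=0x183 blk=48 s=0: MISS | VC [40]
  [10] addr=0x50 blk=10 s=2: MISS | VC [40, 26]
  [11] addr=0x93 blk=18 s=2: MISS | VC [40, 26, 10]
  [12] addr=0x52 blk=10 s=2: VC-HIT | VC [40, 26, 18]
  [13] addr=0x42 blk=8 s=0: MISS | VC [40, 26, 18, 48]
  [14] addr=0x87 blk=16 s=0: MISS | VC [40, 26, 18, 48, 8]
  [15] addr=0x43 blk=8 s=0: VC-HIT | VC [40, 26, 18, 48, 16]

VC = [40, 26, 18, 48, 16]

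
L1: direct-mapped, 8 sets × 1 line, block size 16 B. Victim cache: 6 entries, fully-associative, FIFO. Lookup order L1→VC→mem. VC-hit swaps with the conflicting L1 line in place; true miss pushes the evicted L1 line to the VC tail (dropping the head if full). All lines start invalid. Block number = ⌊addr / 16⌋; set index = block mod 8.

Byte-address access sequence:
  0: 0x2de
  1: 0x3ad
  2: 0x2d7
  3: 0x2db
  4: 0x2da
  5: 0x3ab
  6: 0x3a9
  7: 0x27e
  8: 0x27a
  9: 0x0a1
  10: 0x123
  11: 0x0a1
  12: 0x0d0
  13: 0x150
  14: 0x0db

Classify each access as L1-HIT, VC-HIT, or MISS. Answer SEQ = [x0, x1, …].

#0 0x2de→b45/s5 MISS; vc=[]
#1 0x3ad→b58/s2 MISS; vc=[]
#2 0x2d7→b45/s5 L1-HIT; vc=[]
#3 0x2db→b45/s5 L1-HIT; vc=[]
#4 0x2da→b45/s5 L1-HIT; vc=[]
#5 0x3ab→b58/s2 L1-HIT; vc=[]
#6 0x3a9→b58/s2 L1-HIT; vc=[]
#7 0x27e→b39/s7 MISS; vc=[]
#8 0x27a→b39/s7 L1-HIT; vc=[]
#9 0xa1→b10/s2 MISS; vc=[58]
#10 0x123→b18/s2 MISS; vc=[58,10]
#11 0xa1→b10/s2 VC-HIT; vc=[58,18]
#12 0xd0→b13/s5 MISS; vc=[58,18,45]
#13 0x150→b21/s5 MISS; vc=[58,18,45,13]
#14 0xdb→b13/s5 VC-HIT; vc=[58,18,45,21]

SEQ = [MISS, MISS, L1-HIT, L1-HIT, L1-HIT, L1-HIT, L1-HIT, MISS, L1-HIT, MISS, MISS, VC-HIT, MISS, MISS, VC-HIT]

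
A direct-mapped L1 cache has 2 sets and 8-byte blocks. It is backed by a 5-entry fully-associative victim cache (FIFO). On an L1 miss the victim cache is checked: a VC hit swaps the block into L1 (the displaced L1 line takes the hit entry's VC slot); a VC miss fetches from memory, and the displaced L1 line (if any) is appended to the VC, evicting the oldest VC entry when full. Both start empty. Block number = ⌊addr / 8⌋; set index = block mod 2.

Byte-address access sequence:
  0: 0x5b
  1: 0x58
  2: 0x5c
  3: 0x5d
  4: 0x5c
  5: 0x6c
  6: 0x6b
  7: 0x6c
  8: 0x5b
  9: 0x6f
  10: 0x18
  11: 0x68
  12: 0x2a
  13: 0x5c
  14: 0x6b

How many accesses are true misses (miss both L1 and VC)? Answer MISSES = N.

  [0] addr=0x5b blk=11 s=1: MISS | VC []
  [1] addr=0x58 blk=11 s=1: L1-HIT | VC []
  [2] addr=0x5c blk=11 s=1: L1-HIT | VC []
  [3] addr=0x5d blk=11 s=1: L1-HIT | VC []
  [4] addr=0x5c blk=11 s=1: L1-HIT | VC []
  [5] addr=0x6c blk=13 s=1: MISS | VC [11]
  [6] addr=0x6b blk=13 s=1: L1-HIT | VC [11]
  [7] addr=0x6c blk=13 s=1: L1-HIT | VC [11]
  [8] addr=0x5b blk=11 s=1: VC-HIT | VC [13]
  [9] addr=0x6f blk=13 s=1: VC-HIT | VC [11]
  [10] addr=0x18 blk=3 s=1: MISS | VC [11, 13]
  [11] addr=0x68 blk=13 s=1: VC-HIT | VC [11, 3]
  [12] addr=0x2a blk=5 s=1: MISS | VC [11, 3, 13]
  [13] addr=0x5c blk=11 s=1: VC-HIT | VC [5, 3, 13]
  [14] addr=0x6b blk=13 s=1: VC-HIT | VC [5, 3, 11]

MISSES = 4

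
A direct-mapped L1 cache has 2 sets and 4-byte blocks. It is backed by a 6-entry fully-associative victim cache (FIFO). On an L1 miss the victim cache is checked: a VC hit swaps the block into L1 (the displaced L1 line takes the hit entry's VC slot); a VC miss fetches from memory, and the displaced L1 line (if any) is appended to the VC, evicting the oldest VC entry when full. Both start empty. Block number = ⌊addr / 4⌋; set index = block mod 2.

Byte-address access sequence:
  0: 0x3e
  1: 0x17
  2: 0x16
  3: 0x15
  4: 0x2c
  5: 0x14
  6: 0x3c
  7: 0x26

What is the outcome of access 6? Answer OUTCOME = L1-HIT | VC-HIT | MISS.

OUTCOME = VC-HIT

#0 0x3e→b15/s1 MISS; vc=[]
#1 0x17→b5/s1 MISS; vc=[15]
#2 0x16→b5/s1 L1-HIT; vc=[15]
#3 0x15→b5/s1 L1-HIT; vc=[15]
#4 0x2c→b11/s1 MISS; vc=[15,5]
#5 0x14→b5/s1 VC-HIT; vc=[15,11]
#6 0x3c→b15/s1 VC-HIT; vc=[5,11]
#7 0x26→b9/s1 MISS; vc=[5,11,15]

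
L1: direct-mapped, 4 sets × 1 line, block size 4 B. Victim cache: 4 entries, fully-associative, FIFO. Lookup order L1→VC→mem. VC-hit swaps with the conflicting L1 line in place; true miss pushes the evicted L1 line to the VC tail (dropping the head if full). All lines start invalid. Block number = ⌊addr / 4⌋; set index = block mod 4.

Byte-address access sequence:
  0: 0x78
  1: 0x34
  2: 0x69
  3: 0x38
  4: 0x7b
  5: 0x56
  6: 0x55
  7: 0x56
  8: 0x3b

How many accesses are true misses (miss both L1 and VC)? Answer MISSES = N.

MISSES = 5

  [0] addr=0x78 blk=30 s=2: MISS | VC []
  [1] addr=0x34 blk=13 s=1: MISS | VC []
  [2] addr=0x69 blk=26 s=2: MISS | VC [30]
  [3] addr=0x38 blk=14 s=2: MISS | VC [30, 26]
  [4] addr=0x7b blk=30 s=2: VC-HIT | VC [14, 26]
  [5] addr=0x56 blk=21 s=1: MISS | VC [14, 26, 13]
  [6] addr=0x55 blk=21 s=1: L1-HIT | VC [14, 26, 13]
  [7] addr=0x56 blk=21 s=1: L1-HIT | VC [14, 26, 13]
  [8] addr=0x3b blk=14 s=2: VC-HIT | VC [30, 26, 13]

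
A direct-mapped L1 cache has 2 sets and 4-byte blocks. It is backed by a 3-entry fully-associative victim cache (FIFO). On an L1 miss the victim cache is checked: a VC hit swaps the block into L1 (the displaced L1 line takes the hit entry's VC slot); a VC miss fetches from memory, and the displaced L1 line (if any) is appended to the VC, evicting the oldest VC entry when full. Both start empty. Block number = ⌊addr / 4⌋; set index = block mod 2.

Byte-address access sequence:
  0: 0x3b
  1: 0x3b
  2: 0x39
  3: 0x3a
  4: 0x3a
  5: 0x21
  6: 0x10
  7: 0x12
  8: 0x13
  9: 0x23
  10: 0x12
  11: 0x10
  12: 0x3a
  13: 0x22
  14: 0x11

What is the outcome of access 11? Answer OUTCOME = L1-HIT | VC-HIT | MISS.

  [0] addr=0x3b blk=14 s=0: MISS | VC []
  [1] addr=0x3b blk=14 s=0: L1-HIT | VC []
  [2] addr=0x39 blk=14 s=0: L1-HIT | VC []
  [3] addr=0x3a blk=14 s=0: L1-HIT | VC []
  [4] addr=0x3a blk=14 s=0: L1-HIT | VC []
  [5] addr=0x21 blk=8 s=0: MISS | VC [14]
  [6] addr=0x10 blk=4 s=0: MISS | VC [14, 8]
  [7] addr=0x12 blk=4 s=0: L1-HIT | VC [14, 8]
  [8] addr=0x13 blk=4 s=0: L1-HIT | VC [14, 8]
  [9] addr=0x23 blk=8 s=0: VC-HIT | VC [14, 4]
  [10] addr=0x12 blk=4 s=0: VC-HIT | VC [14, 8]
  [11] addr=0x10 blk=4 s=0: L1-HIT | VC [14, 8]
  [12] addr=0x3a blk=14 s=0: VC-HIT | VC [4, 8]
  [13] addr=0x22 blk=8 s=0: VC-HIT | VC [4, 14]
  [14] addr=0x11 blk=4 s=0: VC-HIT | VC [8, 14]

OUTCOME = L1-HIT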